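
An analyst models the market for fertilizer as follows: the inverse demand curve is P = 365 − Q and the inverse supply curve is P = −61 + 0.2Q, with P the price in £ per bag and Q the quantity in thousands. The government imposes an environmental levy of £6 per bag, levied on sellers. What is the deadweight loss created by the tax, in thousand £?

Rewrite in direct form: Qd = 365 − P and Qs = 5P + 305.
Before the tax: set 365 − P = 5P + 305 → P* = £10, Q* = 355.
With the tax collected from sellers, supply shifts: Qs = 5(P − 6) + 305.
Solving gives Q = 350 with consumers paying £15 and sellers receiving £9 (the £6 wedge).
Quantity falls by |ΔQ| = |355 − 350| = 5.
DWL = ½ · t · |ΔQ| = ½ · 6 · 5 = £15.

Deadweight loss = £15 thousand.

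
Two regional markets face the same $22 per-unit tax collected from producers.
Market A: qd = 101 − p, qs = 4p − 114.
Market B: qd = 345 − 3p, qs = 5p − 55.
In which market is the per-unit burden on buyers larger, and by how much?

Market A: pre-tax p* = $43, q* = 58; post-tax q = 40.4; per-unit burden on buyers = $17.6.
Market B: pre-tax p* = $50, q* = 195; post-tax q = 153.75; per-unit burden on buyers = $13.75.
Difference: $17.6 vs $13.75 → market A is larger by $3.85.

Market A, by $3.85.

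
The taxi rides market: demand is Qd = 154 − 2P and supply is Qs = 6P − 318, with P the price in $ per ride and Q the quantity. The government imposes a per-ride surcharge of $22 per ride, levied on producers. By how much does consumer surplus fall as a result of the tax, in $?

Without the tax, 154 − 2P = 6P − 318 gives 8P = 472, so P* = $59 and Q* = 36.
With the tax collected from producers, supply shifts: Qs = 6(P − 22) − 318.
Solving gives Q = 3 with buyers paying $75.5 and producers receiving $53.5 (the $22 wedge).
ΔCS is the trapezoid between Q = 3 and Q = 36 of height $16.5: ½ · (36 + 3) · 16.5 = $321.75.

Consumer surplus falls by $321.75.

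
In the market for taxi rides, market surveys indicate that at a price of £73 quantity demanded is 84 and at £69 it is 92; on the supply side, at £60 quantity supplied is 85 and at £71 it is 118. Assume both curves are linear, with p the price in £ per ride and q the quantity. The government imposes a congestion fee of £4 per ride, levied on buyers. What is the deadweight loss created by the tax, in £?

Deadweight loss = £9.6.

Demand slope: (92 − 84)/(69 − 73) = -2, so qd = 230 − 2p.
Supply slope: (118 − 85)/(71 − 60) = 3, so qs = 3p − 95.
Without the tax, 230 − 2p = 3p − 95 gives 5p = 325, so p* = £65 and q* = 100.
With the tax collected from buyers, demand (in seller-price terms) shifts: qd = 230 − 2(p + 4).
New equilibrium: buyers pay £67.4, suppliers receive £63.4, q = 95.2. (Wedge: pb − ps = 4.)
Quantity falls by |ΔQ| = |100 − 95.2| = 4.8.
DWL = ½ · t · |ΔQ| = ½ · 4 · 4.8 = £9.6.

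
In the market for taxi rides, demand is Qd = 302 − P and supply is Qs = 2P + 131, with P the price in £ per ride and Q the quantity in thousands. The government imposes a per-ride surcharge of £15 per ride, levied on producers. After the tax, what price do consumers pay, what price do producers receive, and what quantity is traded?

Without the tax, 302 − P = 2P + 131 gives 3P = 171, so P* = £57 and Q* = 245.
With the tax collected from producers, supply shifts: Qs = 2(P − 15) + 131.
Solving gives Q = 235 with consumers paying £67 and producers receiving £52 (the £15 wedge).

Consumers pay £67; producers receive £52; quantity = 235.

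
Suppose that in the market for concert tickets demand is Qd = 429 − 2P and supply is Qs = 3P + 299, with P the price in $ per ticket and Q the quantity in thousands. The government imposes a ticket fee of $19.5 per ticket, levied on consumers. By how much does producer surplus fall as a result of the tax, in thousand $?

Producer surplus falls by $2849.34 thousand.

Before the tax: set 429 − 2P = 3P + 299 → P* = $26, Q* = 377.
With the tax collected from consumers, demand (in seller-price terms) shifts: Qd = 429 − 2(P + 19.5).
New equilibrium: consumers pay $37.7, sellers receive $18.2, Q = 353.6. (Wedge: Pb − Ps = 19.5.)
ΔPS is the trapezoid between Q = 353.6 and Q = 377 of height $7.8: ½ · (377 + 353.6) · 7.8 = $2849.34.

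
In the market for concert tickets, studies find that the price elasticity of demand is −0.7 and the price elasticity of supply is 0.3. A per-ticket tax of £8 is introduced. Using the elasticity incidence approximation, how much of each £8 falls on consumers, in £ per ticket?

Consumers bear ≈ £2.4 per ticket.

Incidence ratio: consumers' share ≈ εs / (εs + |εd|) = 0.3 / (0.3 + 0.7) = 0.3.
So consumers bear ≈ 0.3 × £8 = £2.4; sellers bear £5.6.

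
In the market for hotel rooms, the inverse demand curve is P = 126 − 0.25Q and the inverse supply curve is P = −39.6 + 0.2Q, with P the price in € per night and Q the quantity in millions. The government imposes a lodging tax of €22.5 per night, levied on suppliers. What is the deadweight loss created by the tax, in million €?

Deadweight loss = €562.5 million.

Inverting to Q(P) form: Qd = 504 − 4P; Qs = 5P + 198.
Without the tax, 504 − 4P = 5P + 198 gives 9P = 306, so P* = €34 and Q* = 368.
With the tax collected from suppliers, supply shifts: Qs = 5(P − 22.5) + 198.
New equilibrium: consumers pay €46.5, suppliers receive €24, Q = 318. (Wedge: Pb − Ps = 22.5.)
Quantity falls by |ΔQ| = |368 − 318| = 50.
DWL = ½ · t · |ΔQ| = ½ · 22.5 · 50 = €562.5.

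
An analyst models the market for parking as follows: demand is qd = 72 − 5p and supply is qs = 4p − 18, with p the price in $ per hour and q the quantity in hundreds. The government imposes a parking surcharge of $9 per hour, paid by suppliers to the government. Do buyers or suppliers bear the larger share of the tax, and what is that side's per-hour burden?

Suppliers bear the larger share: $5 per hour.

Before the tax: set 72 − 5p = 4p − 18 → p* = $10, q* = 22.
With the tax collected from suppliers, supply shifts: qs = 4(p − 9) − 18.
New equilibrium: buyers pay $14, suppliers receive $5, q = 2. (Wedge: pb − ps = 9.)
Per-hour burden: buyers $4, suppliers $5.
Suppliers take the larger share because supply is less price-elastic here (demand slope 5 vs supply slope 4).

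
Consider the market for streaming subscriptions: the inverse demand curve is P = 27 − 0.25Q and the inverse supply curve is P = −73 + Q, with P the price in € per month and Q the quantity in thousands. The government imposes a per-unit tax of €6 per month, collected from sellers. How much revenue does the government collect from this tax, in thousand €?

Tax revenue = €451.2 thousand.

Inverting to Q(P) form: Qd = 108 − 4P; Qs = P + 73.
Before the tax: set 108 − 4P = P + 73 → P* = €7, Q* = 80.
With the tax collected from sellers, supply shifts: Qs = (P − 6) + 73.
Solving gives Q = 75.2 with consumers paying €8.2 and sellers receiving €2.2 (the €6 wedge).
Revenue = t · Q = 6 · 75.2 = €451.2.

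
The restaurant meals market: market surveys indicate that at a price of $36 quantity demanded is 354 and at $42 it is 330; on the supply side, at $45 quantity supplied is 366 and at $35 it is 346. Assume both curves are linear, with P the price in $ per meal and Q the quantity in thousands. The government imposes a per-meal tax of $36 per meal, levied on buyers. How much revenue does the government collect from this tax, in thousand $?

Tax revenue = $10872 thousand.

Demand slope: (330 − 354)/(42 − 36) = -4, so Qd = 498 − 4P.
Supply slope: (346 − 366)/(35 − 45) = 2, so Qs = 2P + 276.
Without the tax, 498 − 4P = 2P + 276 gives 6P = 222, so P* = $37 and Q* = 350.
With the tax collected from buyers, demand (in seller-price terms) shifts: Qd = 498 − 4(P + 36).
Solving gives Q = 302 with buyers paying $49 and producers receiving $13 (the $36 wedge).
Revenue = t · Q = 36 · 302 = $10872.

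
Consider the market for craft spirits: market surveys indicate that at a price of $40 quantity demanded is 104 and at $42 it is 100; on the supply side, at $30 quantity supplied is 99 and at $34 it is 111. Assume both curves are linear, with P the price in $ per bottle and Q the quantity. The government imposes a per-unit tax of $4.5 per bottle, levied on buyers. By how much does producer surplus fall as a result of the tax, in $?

Demand slope: (100 − 104)/(42 − 40) = -2, so Qd = 184 − 2P.
Supply slope: (111 − 99)/(34 − 30) = 3, so Qs = 3P + 9.
Without the tax, 184 − 2P = 3P + 9 gives 5P = 175, so P* = $35 and Q* = 114.
With the tax collected from buyers, demand (in seller-price terms) shifts: Qd = 184 − 2(P + 4.5).
Solving gives Q = 108.6 with buyers paying $37.7 and suppliers receiving $33.2 (the $4.5 wedge).
ΔPS is the trapezoid between Q = 108.6 and Q = 114 of height $1.8: ½ · (114 + 108.6) · 1.8 = $200.34.

Producer surplus falls by $200.34.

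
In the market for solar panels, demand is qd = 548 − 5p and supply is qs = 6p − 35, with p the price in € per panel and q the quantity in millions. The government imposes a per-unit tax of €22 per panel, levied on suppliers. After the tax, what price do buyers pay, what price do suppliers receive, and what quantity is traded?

Without the tax, 548 − 5p = 6p − 35 gives 11p = 583, so p* = €53 and q* = 283.
With the tax collected from suppliers, supply shifts: qs = 6(p − 22) − 35.
Solving gives q = 223 with buyers paying €65 and suppliers receiving €43 (the €22 wedge).
The less price-elastic side of the market bears the larger share of a per-unit tax.

Buyers pay €65; suppliers receive €43; quantity = 223.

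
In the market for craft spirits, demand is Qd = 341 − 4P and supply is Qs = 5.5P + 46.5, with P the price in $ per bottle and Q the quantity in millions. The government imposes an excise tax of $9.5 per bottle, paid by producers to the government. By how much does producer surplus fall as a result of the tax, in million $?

Producer surplus falls by $824 million.

Without the tax, 341 − 4P = 5.5P + 46.5 gives 9.5P = 294.5, so P* = $31 and Q* = 217.
With the tax collected from producers, supply shifts: Qs = 5.5(P − 9.5) + 46.5.
New equilibrium: consumers pay $36.5, producers receive $27, Q = 195. (Wedge: Pb − Ps = 9.5.)
ΔPS is the trapezoid between Q = 195 and Q = 217 of height $4: ½ · (217 + 195) · 4 = $824.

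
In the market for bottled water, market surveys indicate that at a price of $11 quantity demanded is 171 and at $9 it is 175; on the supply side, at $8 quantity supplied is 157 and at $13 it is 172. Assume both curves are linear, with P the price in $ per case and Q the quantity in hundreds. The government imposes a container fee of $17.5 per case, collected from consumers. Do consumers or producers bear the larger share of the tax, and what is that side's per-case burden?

Demand slope: (175 − 171)/(9 − 11) = -2, so Qd = 193 − 2P.
Supply slope: (172 − 157)/(13 − 8) = 3, so Qs = 3P + 133.
Without the tax, 193 − 2P = 3P + 133 gives 5P = 60, so P* = $12 and Q* = 169.
With the tax collected from consumers, demand (in seller-price terms) shifts: Qd = 193 − 2(P + 17.5).
New equilibrium: consumers pay $22.5, producers receive $5, Q = 148. (Wedge: Pb − Ps = 17.5.)
Per-case burden: consumers $10.5, producers $7.
Consumers take the larger share because demand is less price-elastic here (demand slope 2 vs supply slope 3).
The less price-elastic side of the market bears the larger share of a per-unit tax.

Consumers bear the larger share: $10.5 per case.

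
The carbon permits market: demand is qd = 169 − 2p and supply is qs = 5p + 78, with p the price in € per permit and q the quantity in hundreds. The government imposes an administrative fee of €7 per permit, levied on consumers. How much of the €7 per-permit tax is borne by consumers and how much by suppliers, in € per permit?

Consumers bear €5 per permit; suppliers bear €2 per permit.

Without the tax, 169 − 2p = 5p + 78 gives 7p = 91, so p* = €13 and q* = 143.
With the tax collected from consumers, demand (in seller-price terms) shifts: qd = 169 − 2(p + 7).
New equilibrium: consumers pay €18, suppliers receive €11, q = 133. (Wedge: pb − ps = 7.)
Burden on consumers: €5; on suppliers: €2. (They sum to €7.)
The less price-elastic side of the market bears the larger share of a per-unit tax.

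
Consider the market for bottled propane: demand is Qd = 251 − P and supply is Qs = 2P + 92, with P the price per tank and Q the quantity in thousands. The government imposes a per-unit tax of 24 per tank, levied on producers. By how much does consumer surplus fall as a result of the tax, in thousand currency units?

Consumer surplus falls by 3040 thousand.

Before the tax: set 251 − P = 2P + 92 → P* = 53, Q* = 198.
With the tax collected from producers, supply shifts: Qs = 2(P − 24) + 92.
New equilibrium: consumers pay 69, producers receive 45, Q = 182. (Wedge: Pb − Ps = 24.)
ΔCS is the trapezoid between Q = 182 and Q = 198 of height 16: ½ · (198 + 182) · 16 = 3040.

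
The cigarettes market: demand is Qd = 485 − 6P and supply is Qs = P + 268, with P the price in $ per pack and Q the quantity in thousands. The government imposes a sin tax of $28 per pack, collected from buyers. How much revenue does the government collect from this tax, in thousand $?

Tax revenue = $7700 thousand.

Without the tax, 485 − 6P = P + 268 gives 7P = 217, so P* = $31 and Q* = 299.
With the tax collected from buyers, demand (in seller-price terms) shifts: Qd = 485 − 6(P + 28).
Solving gives Q = 275 with buyers paying $35 and producers receiving $7 (the $28 wedge).
Revenue = t · Q = 28 · 275 = $7700.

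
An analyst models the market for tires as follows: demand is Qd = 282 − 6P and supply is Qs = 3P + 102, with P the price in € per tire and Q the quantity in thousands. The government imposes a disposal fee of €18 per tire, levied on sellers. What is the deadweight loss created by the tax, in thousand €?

Deadweight loss = €324 thousand.

Before the tax: set 282 − 6P = 3P + 102 → P* = €20, Q* = 162.
With the tax collected from sellers, supply shifts: Qs = 3(P − 18) + 102.
New equilibrium: consumers pay €26, sellers receive €8, Q = 126. (Wedge: Pb − Ps = 18.)
Quantity falls by |ΔQ| = |162 − 126| = 36.
DWL = ½ · t · |ΔQ| = ½ · 18 · 36 = €324.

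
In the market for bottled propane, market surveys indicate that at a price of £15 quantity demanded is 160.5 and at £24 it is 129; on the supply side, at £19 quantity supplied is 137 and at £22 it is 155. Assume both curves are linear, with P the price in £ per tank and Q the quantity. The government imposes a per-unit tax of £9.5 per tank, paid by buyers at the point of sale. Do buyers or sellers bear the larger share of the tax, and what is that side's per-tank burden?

Buyers bear the larger share: £6 per tank.

Demand slope: (129 − 160.5)/(24 − 15) = -3.5, so Qd = 213 − 3.5P.
Supply slope: (155 − 137)/(22 − 19) = 6, so Qs = 6P + 23.
Before the tax: set 213 − 3.5P = 6P + 23 → P* = £20, Q* = 143.
With the tax collected from buyers, demand (in seller-price terms) shifts: Qd = 213 − 3.5(P + 9.5).
Solving gives Q = 122 with buyers paying £26 and sellers receiving £16.5 (the £9.5 wedge).
Per-tank burden: buyers £6, sellers £3.5.
Buyers take the larger share because demand is less price-elastic here (demand slope 3.5 vs supply slope 6).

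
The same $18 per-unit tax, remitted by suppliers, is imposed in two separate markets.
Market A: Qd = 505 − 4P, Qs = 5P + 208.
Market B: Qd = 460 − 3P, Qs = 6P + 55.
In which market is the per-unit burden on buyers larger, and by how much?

Market B, by $2.

Market A: pre-tax P* = $33, Q* = 373; post-tax Q = 333; per-unit burden on buyers = $10.
Market B: pre-tax P* = $45, Q* = 325; post-tax Q = 289; per-unit burden on buyers = $12.
Difference: $10 vs $12 → market B is larger by $2.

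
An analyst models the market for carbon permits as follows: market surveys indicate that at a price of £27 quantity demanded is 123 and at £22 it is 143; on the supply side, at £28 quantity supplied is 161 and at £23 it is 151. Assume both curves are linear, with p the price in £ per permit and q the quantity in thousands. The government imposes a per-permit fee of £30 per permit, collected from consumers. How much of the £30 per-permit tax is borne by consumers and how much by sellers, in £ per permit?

Consumers bear £10 per permit; sellers bear £20 per permit.

Demand slope: (143 − 123)/(22 − 27) = -4, so qd = 231 − 4p.
Supply slope: (151 − 161)/(23 − 28) = 2, so qs = 2p + 105.
Before the tax: set 231 − 4p = 2p + 105 → p* = £21, q* = 147.
With the tax collected from consumers, demand (in seller-price terms) shifts: qd = 231 − 4(p + 30).
Solving gives q = 107 with consumers paying £31 and sellers receiving £1 (the £30 wedge).
Burden on consumers: £10; on sellers: £20. (They sum to £30.)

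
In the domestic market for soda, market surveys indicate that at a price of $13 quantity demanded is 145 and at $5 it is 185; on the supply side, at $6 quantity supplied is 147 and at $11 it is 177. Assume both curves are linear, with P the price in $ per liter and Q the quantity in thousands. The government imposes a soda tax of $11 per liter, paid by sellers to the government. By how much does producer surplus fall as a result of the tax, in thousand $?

Producer surplus falls by $750 thousand.

Demand slope: (185 − 145)/(5 − 13) = -5, so Qd = 210 − 5P.
Supply slope: (177 − 147)/(11 − 6) = 6, so Qs = 6P + 111.
Before the tax: set 210 − 5P = 6P + 111 → P* = $9, Q* = 165.
With the tax collected from sellers, supply shifts: Qs = 6(P − 11) + 111.
New equilibrium: buyers pay $15, sellers receive $4, Q = 135. (Wedge: Pb − Ps = 11.)
ΔPS is the trapezoid between Q = 135 and Q = 165 of height $5: ½ · (165 + 135) · 5 = $750.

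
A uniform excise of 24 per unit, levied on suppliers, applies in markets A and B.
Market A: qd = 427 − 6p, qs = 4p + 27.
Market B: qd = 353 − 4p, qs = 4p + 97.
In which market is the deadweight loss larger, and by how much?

Market A: pre-tax p* = 40, q* = 187; post-tax q = 129.4; deadweight loss = 691.2.
Market B: pre-tax p* = 32, q* = 225; post-tax q = 177; deadweight loss = 576.
Difference: 691.2 vs 576 → market A is larger by 115.2.

Market A, by 115.2.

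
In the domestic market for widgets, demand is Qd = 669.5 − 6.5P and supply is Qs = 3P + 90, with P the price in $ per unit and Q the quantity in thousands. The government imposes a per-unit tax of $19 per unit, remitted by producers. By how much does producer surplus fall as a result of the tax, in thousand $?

Before the tax: set 669.5 − 6.5P = 3P + 90 → P* = $61, Q* = 273.
With the tax collected from producers, supply shifts: Qs = 3(P − 19) + 90.
New equilibrium: buyers pay $67, producers receive $48, Q = 234. (Wedge: Pb − Ps = 19.)
ΔPS is the trapezoid between Q = 234 and Q = 273 of height $13: ½ · (273 + 234) · 13 = $3295.5.

Producer surplus falls by $3295.5 thousand.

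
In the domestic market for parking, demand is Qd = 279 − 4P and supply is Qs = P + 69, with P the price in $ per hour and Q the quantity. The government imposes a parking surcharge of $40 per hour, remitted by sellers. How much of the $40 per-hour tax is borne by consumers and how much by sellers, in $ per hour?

Before the tax: set 279 − 4P = P + 69 → P* = $42, Q* = 111.
With the tax collected from sellers, supply shifts: Qs = (P − 40) + 69.
New equilibrium: consumers pay $50, sellers receive $10, Q = 79. (Wedge: Pb − Ps = 40.)
Burden on consumers: $8; on sellers: $32. (They sum to $40.)
The less price-elastic side of the market bears the larger share of a per-unit tax.

Consumers bear $8 per hour; sellers bear $32 per hour.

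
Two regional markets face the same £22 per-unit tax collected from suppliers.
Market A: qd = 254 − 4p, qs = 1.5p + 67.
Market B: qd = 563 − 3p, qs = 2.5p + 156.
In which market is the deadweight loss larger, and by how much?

Market A: pre-tax p* = £34, q* = 118; post-tax q = 94; deadweight loss = £264.
Market B: pre-tax p* = £74, q* = 341; post-tax q = 311; deadweight loss = £330.
Difference: £264 vs £330 → market B is larger by £66.

Market B, by £66.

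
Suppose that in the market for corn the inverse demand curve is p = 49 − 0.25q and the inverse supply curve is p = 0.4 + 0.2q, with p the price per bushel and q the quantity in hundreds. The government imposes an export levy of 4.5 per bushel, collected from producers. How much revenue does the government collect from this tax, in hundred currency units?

Tax revenue = 441 hundred.

Rewrite in direct form: qd = 196 − 4p and qs = 5p − 2.
Without the tax, 196 − 4p = 5p − 2 gives 9p = 198, so p* = 22 and q* = 108.
With the tax collected from producers, supply shifts: qs = 5(p − 4.5) − 2.
Solving gives q = 98 with buyers paying 24.5 and producers receiving 20 (the 4.5 wedge).
Revenue = t · Q = 4.5 · 98 = 441.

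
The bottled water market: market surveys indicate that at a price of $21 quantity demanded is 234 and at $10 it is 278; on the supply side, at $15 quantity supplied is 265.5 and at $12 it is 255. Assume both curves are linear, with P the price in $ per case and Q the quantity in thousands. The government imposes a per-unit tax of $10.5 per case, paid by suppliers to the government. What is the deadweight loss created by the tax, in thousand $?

Deadweight loss = $102.9 thousand.

Demand slope: (278 − 234)/(10 − 21) = -4, so Qd = 318 − 4P.
Supply slope: (255 − 265.5)/(12 − 15) = 3.5, so Qs = 3.5P + 213.
Without the tax, 318 − 4P = 3.5P + 213 gives 7.5P = 105, so P* = $14 and Q* = 262.
With the tax collected from suppliers, supply shifts: Qs = 3.5(P − 10.5) + 213.
New equilibrium: buyers pay $18.9, suppliers receive $8.4, Q = 242.4. (Wedge: Pb − Ps = 10.5.)
Quantity falls by |ΔQ| = |262 − 242.4| = 19.6.
DWL = ½ · t · |ΔQ| = ½ · 10.5 · 19.6 = $102.9.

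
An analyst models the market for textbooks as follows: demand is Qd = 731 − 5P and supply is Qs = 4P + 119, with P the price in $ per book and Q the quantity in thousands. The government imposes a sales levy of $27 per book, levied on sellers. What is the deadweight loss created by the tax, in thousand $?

Before the tax: set 731 − 5P = 4P + 119 → P* = $68, Q* = 391.
With the tax collected from sellers, supply shifts: Qs = 4(P − 27) + 119.
Solving gives Q = 331 with consumers paying $80 and sellers receiving $53 (the $27 wedge).
Quantity falls by |ΔQ| = |391 − 331| = 60.
DWL = ½ · t · |ΔQ| = ½ · 27 · 60 = $810.

Deadweight loss = $810 thousand.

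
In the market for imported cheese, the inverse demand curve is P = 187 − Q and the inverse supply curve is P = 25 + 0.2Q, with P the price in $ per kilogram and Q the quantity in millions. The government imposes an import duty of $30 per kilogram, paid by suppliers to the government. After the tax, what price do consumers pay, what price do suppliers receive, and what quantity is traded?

Consumers pay $77; suppliers receive $47; quantity = 110.

Rewrite in direct form: Qd = 187 − P and Qs = 5P − 125.
Without the tax, 187 − P = 5P − 125 gives 6P = 312, so P* = $52 and Q* = 135.
With the tax collected from suppliers, supply shifts: Qs = 5(P − 30) − 125.
Solving gives Q = 110 with consumers paying $77 and suppliers receiving $47 (the $30 wedge).
The less price-elastic side of the market bears the larger share of a per-unit tax.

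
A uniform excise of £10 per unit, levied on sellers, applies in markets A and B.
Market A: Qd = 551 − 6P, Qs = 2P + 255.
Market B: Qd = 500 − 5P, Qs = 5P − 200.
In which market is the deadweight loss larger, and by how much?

Market B, by £50.

Market A: pre-tax P* = £37, Q* = 329; post-tax Q = 314; deadweight loss = £75.
Market B: pre-tax P* = £70, Q* = 150; post-tax Q = 125; deadweight loss = £125.
Difference: £75 vs £125 → market B is larger by £50.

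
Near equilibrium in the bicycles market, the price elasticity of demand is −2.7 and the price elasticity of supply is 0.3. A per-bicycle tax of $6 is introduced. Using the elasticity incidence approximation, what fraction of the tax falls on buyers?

Buyers' share ≈ 0.1.

Incidence ratio: buyers' share ≈ εs / (εs + |εd|) = 0.3 / (0.3 + 2.7) = 0.1.
Supply is the less elastic side, so buyers bear the smaller share.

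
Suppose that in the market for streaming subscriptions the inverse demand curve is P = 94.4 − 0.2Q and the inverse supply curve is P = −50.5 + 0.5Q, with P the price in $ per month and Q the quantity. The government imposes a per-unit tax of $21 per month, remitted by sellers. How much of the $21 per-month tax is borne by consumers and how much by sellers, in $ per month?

Consumers bear $6 per month; sellers bear $15 per month.

Rewrite in direct form: Qd = 472 − 5P and Qs = 2P + 101.
Without the tax, 472 − 5P = 2P + 101 gives 7P = 371, so P* = $53 and Q* = 207.
With the tax collected from sellers, supply shifts: Qs = 2(P − 21) + 101.
New equilibrium: consumers pay $59, sellers receive $38, Q = 177. (Wedge: Pb − Ps = 21.)
Burden on consumers: $6; on sellers: $15. (They sum to $21.)
The less price-elastic side of the market bears the larger share of a per-unit tax.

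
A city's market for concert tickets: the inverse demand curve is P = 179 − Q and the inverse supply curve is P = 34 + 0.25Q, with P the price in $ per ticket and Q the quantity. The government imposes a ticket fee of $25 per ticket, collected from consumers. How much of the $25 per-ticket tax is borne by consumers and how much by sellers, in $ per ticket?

Consumers bear $20 per ticket; sellers bear $5 per ticket.

Rewrite in direct form: Qd = 179 − P and Qs = 4P − 136.
Without the tax, 179 − P = 4P − 136 gives 5P = 315, so P* = $63 and Q* = 116.
With the tax collected from consumers, demand (in seller-price terms) shifts: Qd = 179 − (P + 25).
Solving gives Q = 96 with consumers paying $83 and sellers receiving $58 (the $25 wedge).
Burden on consumers: $20; on sellers: $5. (They sum to $25.)
The less price-elastic side of the market bears the larger share of a per-unit tax.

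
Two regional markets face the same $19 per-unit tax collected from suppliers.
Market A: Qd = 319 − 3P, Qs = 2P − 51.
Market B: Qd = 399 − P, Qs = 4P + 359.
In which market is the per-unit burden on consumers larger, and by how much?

Market B, by $7.6.

Market A: pre-tax P* = $74, Q* = 97; post-tax Q = 74.2; per-unit burden on consumers = $7.6.
Market B: pre-tax P* = $8, Q* = 391; post-tax Q = 375.8; per-unit burden on consumers = $15.2.
Difference: $7.6 vs $15.2 → market B is larger by $7.6.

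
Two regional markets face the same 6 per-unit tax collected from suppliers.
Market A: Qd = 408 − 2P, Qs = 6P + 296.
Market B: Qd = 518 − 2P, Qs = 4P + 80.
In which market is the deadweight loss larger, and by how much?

Market A, by 3.

Market A: pre-tax P* = 14, Q* = 380; post-tax Q = 371; deadweight loss = 27.
Market B: pre-tax P* = 73, Q* = 372; post-tax Q = 364; deadweight loss = 24.
Difference: 27 vs 24 → market A is larger by 3.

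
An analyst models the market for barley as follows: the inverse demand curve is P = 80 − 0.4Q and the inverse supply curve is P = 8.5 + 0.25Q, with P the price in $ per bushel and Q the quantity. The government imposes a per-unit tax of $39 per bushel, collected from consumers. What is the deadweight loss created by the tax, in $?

Deadweight loss = $1170.

Rewrite in direct form: Qd = 200 − 2.5P and Qs = 4P − 34.
Before the tax: set 200 − 2.5P = 4P − 34 → P* = $36, Q* = 110.
With the tax collected from consumers, demand (in seller-price terms) shifts: Qd = 200 − 2.5(P + 39).
New equilibrium: consumers pay $60, sellers receive $21, Q = 50. (Wedge: Pb − Ps = 39.)
Quantity falls by |ΔQ| = |110 − 50| = 60.
DWL = ½ · t · |ΔQ| = ½ · 39 · 60 = $1170.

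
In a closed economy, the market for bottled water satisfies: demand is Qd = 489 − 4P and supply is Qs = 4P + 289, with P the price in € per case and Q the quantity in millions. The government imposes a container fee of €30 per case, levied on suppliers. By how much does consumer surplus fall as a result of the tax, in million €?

Without the tax, 489 − 4P = 4P + 289 gives 8P = 200, so P* = €25 and Q* = 389.
With the tax collected from suppliers, supply shifts: Qs = 4(P − 30) + 289.
Solving gives Q = 329 with consumers paying €40 and suppliers receiving €10 (the €30 wedge).
ΔCS is the trapezoid between Q = 329 and Q = 389 of height €15: ½ · (389 + 329) · 15 = €5385.

Consumer surplus falls by €5385 million.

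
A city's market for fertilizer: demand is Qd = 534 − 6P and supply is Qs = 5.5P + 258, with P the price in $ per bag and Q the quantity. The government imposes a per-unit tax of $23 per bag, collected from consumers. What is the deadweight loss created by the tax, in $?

Deadweight loss = $759.

Before the tax: set 534 − 6P = 5.5P + 258 → P* = $24, Q* = 390.
With the tax collected from consumers, demand (in seller-price terms) shifts: Qd = 534 − 6(P + 23).
Solving gives Q = 324 with consumers paying $35 and suppliers receiving $12 (the $23 wedge).
Quantity falls by |ΔQ| = |390 − 324| = 66.
DWL = ½ · t · |ΔQ| = ½ · 23 · 66 = $759.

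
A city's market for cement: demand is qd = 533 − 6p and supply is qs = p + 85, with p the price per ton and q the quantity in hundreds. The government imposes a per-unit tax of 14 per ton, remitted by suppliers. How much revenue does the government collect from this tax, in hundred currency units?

Without the tax, 533 − 6p = p + 85 gives 7p = 448, so p* = 64 and q* = 149.
With the tax collected from suppliers, supply shifts: qs = (p − 14) + 85.
Solving gives q = 137 with buyers paying 66 and suppliers receiving 52 (the 14 wedge).
Revenue = t · Q = 14 · 137 = 1918.

Tax revenue = 1918 hundred.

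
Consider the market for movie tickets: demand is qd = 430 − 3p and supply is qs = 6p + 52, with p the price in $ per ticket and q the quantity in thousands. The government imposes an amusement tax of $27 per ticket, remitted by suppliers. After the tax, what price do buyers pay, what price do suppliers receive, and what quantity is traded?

Buyers pay $60; suppliers receive $33; quantity = 250.

Without the tax, 430 − 3p = 6p + 52 gives 9p = 378, so p* = $42 and q* = 304.
With the tax collected from suppliers, supply shifts: qs = 6(p − 27) + 52.
New equilibrium: buyers pay $60, suppliers receive $33, q = 250. (Wedge: pb − ps = 27.)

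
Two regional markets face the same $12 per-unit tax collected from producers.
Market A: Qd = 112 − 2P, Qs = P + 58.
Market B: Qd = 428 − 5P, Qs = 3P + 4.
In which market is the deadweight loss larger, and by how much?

Market A: pre-tax P* = $18, Q* = 76; post-tax Q = 68; deadweight loss = $48.
Market B: pre-tax P* = $53, Q* = 163; post-tax Q = 140.5; deadweight loss = $135.
Difference: $48 vs $135 → market B is larger by $87.

Market B, by $87.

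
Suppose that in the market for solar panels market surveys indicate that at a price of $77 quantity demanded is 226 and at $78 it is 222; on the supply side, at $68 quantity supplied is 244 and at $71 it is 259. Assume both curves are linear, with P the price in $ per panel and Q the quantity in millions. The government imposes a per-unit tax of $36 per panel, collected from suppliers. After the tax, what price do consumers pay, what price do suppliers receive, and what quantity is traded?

Consumers pay $90; suppliers receive $54; quantity = 174.

Demand slope: (222 − 226)/(78 − 77) = -4, so Qd = 534 − 4P.
Supply slope: (259 − 244)/(71 − 68) = 5, so Qs = 5P − 96.
Without the tax, 534 − 4P = 5P − 96 gives 9P = 630, so P* = $70 and Q* = 254.
With the tax collected from suppliers, supply shifts: Qs = 5(P − 36) − 96.
Solving gives Q = 174 with consumers paying $90 and suppliers receiving $54 (the $36 wedge).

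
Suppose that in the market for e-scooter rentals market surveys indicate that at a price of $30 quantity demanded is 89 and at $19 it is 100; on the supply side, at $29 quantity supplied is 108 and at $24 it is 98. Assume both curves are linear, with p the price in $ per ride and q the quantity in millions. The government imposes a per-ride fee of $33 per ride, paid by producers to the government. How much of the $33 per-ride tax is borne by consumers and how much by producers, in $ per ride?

Demand slope: (100 − 89)/(19 − 30) = -1, so qd = 119 − p.
Supply slope: (98 − 108)/(24 − 29) = 2, so qs = 2p + 50.
Before the tax: set 119 − p = 2p + 50 → p* = $23, q* = 96.
With the tax collected from producers, supply shifts: qs = 2(p − 33) + 50.
New equilibrium: consumers pay $45, producers receive $12, q = 74. (Wedge: pb − ps = 33.)
Burden on consumers: $22; on producers: $11. (They sum to $33.)

Consumers bear $22 per ride; producers bear $11 per ride.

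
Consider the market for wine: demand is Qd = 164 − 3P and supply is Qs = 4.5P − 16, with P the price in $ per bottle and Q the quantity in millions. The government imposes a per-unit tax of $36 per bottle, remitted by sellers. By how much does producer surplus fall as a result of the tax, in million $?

Producer surplus falls by $858.24 million.

Without the tax, 164 − 3P = 4.5P − 16 gives 7.5P = 180, so P* = $24 and Q* = 92.
With the tax collected from sellers, supply shifts: Qs = 4.5(P − 36) − 16.
Solving gives Q = 27.2 with consumers paying $45.6 and sellers receiving $9.6 (the $36 wedge).
ΔPS is the trapezoid between Q = 27.2 and Q = 92 of height $14.4: ½ · (92 + 27.2) · 14.4 = $858.24.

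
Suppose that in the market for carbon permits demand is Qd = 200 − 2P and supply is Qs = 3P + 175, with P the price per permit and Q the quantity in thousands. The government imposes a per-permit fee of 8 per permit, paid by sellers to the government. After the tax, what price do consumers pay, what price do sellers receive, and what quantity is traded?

Without the tax, 200 − 2P = 3P + 175 gives 5P = 25, so P* = 5 and Q* = 190.
With the tax collected from sellers, supply shifts: Qs = 3(P − 8) + 175.
New equilibrium: consumers pay 9.8, sellers receive 1.8, Q = 180.4. (Wedge: Pb − Ps = 8.)

Consumers pay 9.8; sellers receive 1.8; quantity = 180.4.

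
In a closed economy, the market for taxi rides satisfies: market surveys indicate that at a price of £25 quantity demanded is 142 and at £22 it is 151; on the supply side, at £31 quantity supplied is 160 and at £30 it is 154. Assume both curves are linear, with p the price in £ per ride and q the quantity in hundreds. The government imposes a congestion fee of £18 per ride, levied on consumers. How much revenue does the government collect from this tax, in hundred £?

Tax revenue = £1800 hundred.

Demand slope: (151 − 142)/(22 − 25) = -3, so qd = 217 − 3p.
Supply slope: (154 − 160)/(30 − 31) = 6, so qs = 6p − 26.
Without the tax, 217 − 3p = 6p − 26 gives 9p = 243, so p* = £27 and q* = 136.
With the tax collected from consumers, demand (in seller-price terms) shifts: qd = 217 − 3(p + 18).
Solving gives q = 100 with consumers paying £39 and producers receiving £21 (the £18 wedge).
Revenue = t · Q = 18 · 100 = £1800.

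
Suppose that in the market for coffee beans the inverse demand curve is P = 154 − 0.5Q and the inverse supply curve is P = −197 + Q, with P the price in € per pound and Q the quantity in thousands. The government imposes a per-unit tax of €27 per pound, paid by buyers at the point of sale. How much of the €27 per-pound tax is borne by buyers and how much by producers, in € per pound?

Buyers bear €9 per pound; producers bear €18 per pound.

Inverting to Q(P) form: Qd = 308 − 2P; Qs = P + 197.
Without the tax, 308 − 2P = P + 197 gives 3P = 111, so P* = €37 and Q* = 234.
With the tax collected from buyers, demand (in seller-price terms) shifts: Qd = 308 − 2(P + 27).
Solving gives Q = 216 with buyers paying €46 and producers receiving €19 (the €27 wedge).
Burden on buyers: €9; on producers: €18. (They sum to €27.)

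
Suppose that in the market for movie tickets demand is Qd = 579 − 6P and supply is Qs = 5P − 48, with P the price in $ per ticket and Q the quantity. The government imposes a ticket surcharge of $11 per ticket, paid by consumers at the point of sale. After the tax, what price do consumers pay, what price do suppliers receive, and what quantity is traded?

Consumers pay $62; suppliers receive $51; quantity = 207.

Without the tax, 579 − 6P = 5P − 48 gives 11P = 627, so P* = $57 and Q* = 237.
With the tax collected from consumers, demand (in seller-price terms) shifts: Qd = 579 − 6(P + 11).
Solving gives Q = 207 with consumers paying $62 and suppliers receiving $51 (the $11 wedge).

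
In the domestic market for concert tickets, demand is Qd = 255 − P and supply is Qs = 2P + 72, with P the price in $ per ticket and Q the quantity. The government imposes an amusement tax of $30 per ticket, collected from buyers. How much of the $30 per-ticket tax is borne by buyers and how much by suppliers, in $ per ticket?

Before the tax: set 255 − P = 2P + 72 → P* = $61, Q* = 194.
With the tax collected from buyers, demand (in seller-price terms) shifts: Qd = 255 − (P + 30).
Solving gives Q = 174 with buyers paying $81 and suppliers receiving $51 (the $30 wedge).
Burden on buyers: $20; on suppliers: $10. (They sum to $30.)

Buyers bear $20 per ticket; suppliers bear $10 per ticket.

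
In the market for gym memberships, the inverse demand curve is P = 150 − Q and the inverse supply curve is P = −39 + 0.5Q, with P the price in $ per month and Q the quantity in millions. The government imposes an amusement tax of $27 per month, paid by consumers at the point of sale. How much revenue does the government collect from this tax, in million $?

Inverting to Q(P) form: Qd = 150 − P; Qs = 2P + 78.
Without the tax, 150 − P = 2P + 78 gives 3P = 72, so P* = $24 and Q* = 126.
With the tax collected from consumers, demand (in seller-price terms) shifts: Qd = 150 − (P + 27).
New equilibrium: consumers pay $42, sellers receive $15, Q = 108. (Wedge: Pb − Ps = 27.)
Revenue = t · Q = 27 · 108 = $2916.

Tax revenue = $2916 million.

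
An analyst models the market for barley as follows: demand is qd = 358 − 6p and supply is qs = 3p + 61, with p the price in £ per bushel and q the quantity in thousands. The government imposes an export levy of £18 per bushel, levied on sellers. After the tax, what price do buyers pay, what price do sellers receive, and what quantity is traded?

Before the tax: set 358 − 6p = 3p + 61 → p* = £33, q* = 160.
With the tax collected from sellers, supply shifts: qs = 3(p − 18) + 61.
Solving gives q = 124 with buyers paying £39 and sellers receiving £21 (the £18 wedge).

Buyers pay £39; sellers receive £21; quantity = 124.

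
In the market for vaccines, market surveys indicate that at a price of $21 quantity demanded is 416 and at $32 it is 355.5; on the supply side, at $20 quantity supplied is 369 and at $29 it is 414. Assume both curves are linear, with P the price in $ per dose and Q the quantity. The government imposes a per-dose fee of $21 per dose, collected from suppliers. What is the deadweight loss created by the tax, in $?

Deadweight loss = $577.5.

Demand slope: (355.5 − 416)/(32 − 21) = -5.5, so Qd = 531.5 − 5.5P.
Supply slope: (414 − 369)/(29 − 20) = 5, so Qs = 5P + 269.
Without the tax, 531.5 − 5.5P = 5P + 269 gives 10.5P = 262.5, so P* = $25 and Q* = 394.
With the tax collected from suppliers, supply shifts: Qs = 5(P − 21) + 269.
New equilibrium: consumers pay $35, suppliers receive $14, Q = 339. (Wedge: Pb − Ps = 21.)
Quantity falls by |ΔQ| = |394 − 339| = 55.
DWL = ½ · t · |ΔQ| = ½ · 21 · 55 = $577.5.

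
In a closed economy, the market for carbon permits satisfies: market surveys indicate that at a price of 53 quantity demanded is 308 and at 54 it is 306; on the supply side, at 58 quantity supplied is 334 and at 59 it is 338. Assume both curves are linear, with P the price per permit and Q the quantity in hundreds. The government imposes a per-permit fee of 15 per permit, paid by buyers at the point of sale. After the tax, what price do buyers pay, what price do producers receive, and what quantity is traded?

Demand slope: (306 − 308)/(54 − 53) = -2, so Qd = 414 − 2P.
Supply slope: (338 − 334)/(59 − 58) = 4, so Qs = 4P + 102.
Without the tax, 414 − 2P = 4P + 102 gives 6P = 312, so P* = 52 and Q* = 310.
With the tax collected from buyers, demand (in seller-price terms) shifts: Qd = 414 − 2(P + 15).
Solving gives Q = 290 with buyers paying 62 and producers receiving 47 (the 15 wedge).
The less price-elastic side of the market bears the larger share of a per-unit tax.

Buyers pay 62; producers receive 47; quantity = 290.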